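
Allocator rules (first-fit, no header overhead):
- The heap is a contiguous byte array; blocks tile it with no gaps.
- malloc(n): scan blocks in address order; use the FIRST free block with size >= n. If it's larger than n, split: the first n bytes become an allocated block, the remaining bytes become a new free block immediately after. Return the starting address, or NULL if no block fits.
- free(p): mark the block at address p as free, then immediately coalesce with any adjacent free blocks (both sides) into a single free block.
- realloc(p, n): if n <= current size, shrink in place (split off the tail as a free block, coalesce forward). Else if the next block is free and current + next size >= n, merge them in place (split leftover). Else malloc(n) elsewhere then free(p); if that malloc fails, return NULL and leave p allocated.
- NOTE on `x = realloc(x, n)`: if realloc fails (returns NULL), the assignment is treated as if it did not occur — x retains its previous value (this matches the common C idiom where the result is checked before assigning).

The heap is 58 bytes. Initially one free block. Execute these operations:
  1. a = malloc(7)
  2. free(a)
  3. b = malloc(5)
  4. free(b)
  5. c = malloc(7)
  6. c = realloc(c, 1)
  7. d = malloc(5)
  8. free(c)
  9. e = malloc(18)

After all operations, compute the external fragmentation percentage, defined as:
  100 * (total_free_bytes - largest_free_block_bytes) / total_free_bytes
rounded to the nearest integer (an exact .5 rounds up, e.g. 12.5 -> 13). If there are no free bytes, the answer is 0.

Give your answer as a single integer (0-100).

Op 1: a = malloc(7) -> a = 0; heap: [0-6 ALLOC][7-57 FREE]
Op 2: free(a) -> (freed a); heap: [0-57 FREE]
Op 3: b = malloc(5) -> b = 0; heap: [0-4 ALLOC][5-57 FREE]
Op 4: free(b) -> (freed b); heap: [0-57 FREE]
Op 5: c = malloc(7) -> c = 0; heap: [0-6 ALLOC][7-57 FREE]
Op 6: c = realloc(c, 1) -> c = 0; heap: [0-0 ALLOC][1-57 FREE]
Op 7: d = malloc(5) -> d = 1; heap: [0-0 ALLOC][1-5 ALLOC][6-57 FREE]
Op 8: free(c) -> (freed c); heap: [0-0 FREE][1-5 ALLOC][6-57 FREE]
Op 9: e = malloc(18) -> e = 6; heap: [0-0 FREE][1-5 ALLOC][6-23 ALLOC][24-57 FREE]
Free blocks: [1 34] total_free=35 largest=34 -> 100*(35-34)/35 = 100/35 ≈ 2.857 -> rounds to 3

Answer: 3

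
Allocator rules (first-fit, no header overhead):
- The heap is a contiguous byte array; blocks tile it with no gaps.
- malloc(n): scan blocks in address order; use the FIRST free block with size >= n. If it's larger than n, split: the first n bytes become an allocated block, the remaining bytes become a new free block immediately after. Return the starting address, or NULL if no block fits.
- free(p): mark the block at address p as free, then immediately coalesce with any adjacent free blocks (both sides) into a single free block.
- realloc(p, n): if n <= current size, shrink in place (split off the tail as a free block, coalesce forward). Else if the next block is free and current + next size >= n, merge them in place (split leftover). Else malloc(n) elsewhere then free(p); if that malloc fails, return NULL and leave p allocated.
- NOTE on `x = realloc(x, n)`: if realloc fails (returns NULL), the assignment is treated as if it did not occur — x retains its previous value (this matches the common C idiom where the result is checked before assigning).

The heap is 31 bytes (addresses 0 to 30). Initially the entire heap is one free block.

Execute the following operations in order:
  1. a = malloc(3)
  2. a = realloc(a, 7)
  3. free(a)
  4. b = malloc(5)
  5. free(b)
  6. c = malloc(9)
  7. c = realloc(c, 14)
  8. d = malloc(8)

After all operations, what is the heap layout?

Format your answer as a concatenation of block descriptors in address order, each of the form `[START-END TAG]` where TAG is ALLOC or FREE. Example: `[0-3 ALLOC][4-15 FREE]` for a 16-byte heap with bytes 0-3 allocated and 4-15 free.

Answer: [0-13 ALLOC][14-21 ALLOC][22-30 FREE]

Derivation:
Op 1: a = malloc(3) -> a = 0; heap: [0-2 ALLOC][3-30 FREE]
Op 2: a = realloc(a, 7) -> a = 0; heap: [0-6 ALLOC][7-30 FREE]
Op 3: free(a) -> (freed a); heap: [0-30 FREE]
Op 4: b = malloc(5) -> b = 0; heap: [0-4 ALLOC][5-30 FREE]
Op 5: free(b) -> (freed b); heap: [0-30 FREE]
Op 6: c = malloc(9) -> c = 0; heap: [0-8 ALLOC][9-30 FREE]
Op 7: c = realloc(c, 14) -> c = 0; heap: [0-13 ALLOC][14-30 FREE]
Op 8: d = malloc(8) -> d = 14; heap: [0-13 ALLOC][14-21 ALLOC][22-30 FREE]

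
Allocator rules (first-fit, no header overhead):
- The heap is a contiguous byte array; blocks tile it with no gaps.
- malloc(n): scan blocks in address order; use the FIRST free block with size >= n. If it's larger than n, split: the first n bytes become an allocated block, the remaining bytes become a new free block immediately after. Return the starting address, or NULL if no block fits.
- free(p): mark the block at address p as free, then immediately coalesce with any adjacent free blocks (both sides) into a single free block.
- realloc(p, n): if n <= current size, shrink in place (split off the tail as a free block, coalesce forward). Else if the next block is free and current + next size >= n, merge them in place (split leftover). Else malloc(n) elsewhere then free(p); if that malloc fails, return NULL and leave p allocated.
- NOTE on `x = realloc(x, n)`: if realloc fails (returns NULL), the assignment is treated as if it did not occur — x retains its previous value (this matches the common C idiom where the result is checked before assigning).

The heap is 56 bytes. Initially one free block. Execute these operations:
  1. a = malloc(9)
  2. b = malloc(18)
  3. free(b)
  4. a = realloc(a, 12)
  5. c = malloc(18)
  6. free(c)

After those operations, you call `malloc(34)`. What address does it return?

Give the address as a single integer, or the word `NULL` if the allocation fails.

Answer: 12

Derivation:
Op 1: a = malloc(9) -> a = 0; heap: [0-8 ALLOC][9-55 FREE]
Op 2: b = malloc(18) -> b = 9; heap: [0-8 ALLOC][9-26 ALLOC][27-55 FREE]
Op 3: free(b) -> (freed b); heap: [0-8 ALLOC][9-55 FREE]
Op 4: a = realloc(a, 12) -> a = 0; heap: [0-11 ALLOC][12-55 FREE]
Op 5: c = malloc(18) -> c = 12; heap: [0-11 ALLOC][12-29 ALLOC][30-55 FREE]
Op 6: free(c) -> (freed c); heap: [0-11 ALLOC][12-55 FREE]
malloc(34): first-fit scan over [0-11 ALLOC][12-55 FREE] -> 12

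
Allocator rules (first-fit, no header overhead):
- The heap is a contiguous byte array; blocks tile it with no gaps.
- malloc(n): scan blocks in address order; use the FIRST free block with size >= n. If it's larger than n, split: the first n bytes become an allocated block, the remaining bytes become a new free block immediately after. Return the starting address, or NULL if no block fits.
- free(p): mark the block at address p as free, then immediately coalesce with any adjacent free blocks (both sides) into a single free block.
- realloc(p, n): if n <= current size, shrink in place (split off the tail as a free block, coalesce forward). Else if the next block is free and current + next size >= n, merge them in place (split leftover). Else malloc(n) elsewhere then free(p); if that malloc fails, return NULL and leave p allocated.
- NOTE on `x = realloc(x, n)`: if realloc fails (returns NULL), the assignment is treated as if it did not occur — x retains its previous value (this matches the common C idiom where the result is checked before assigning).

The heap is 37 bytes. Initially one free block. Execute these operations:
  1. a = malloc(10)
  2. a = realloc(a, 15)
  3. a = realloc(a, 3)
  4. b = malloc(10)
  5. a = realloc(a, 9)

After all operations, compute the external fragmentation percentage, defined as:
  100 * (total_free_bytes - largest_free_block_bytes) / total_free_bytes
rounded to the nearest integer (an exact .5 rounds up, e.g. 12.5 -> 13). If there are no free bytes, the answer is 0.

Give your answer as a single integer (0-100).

Answer: 17

Derivation:
Op 1: a = malloc(10) -> a = 0; heap: [0-9 ALLOC][10-36 FREE]
Op 2: a = realloc(a, 15) -> a = 0; heap: [0-14 ALLOC][15-36 FREE]
Op 3: a = realloc(a, 3) -> a = 0; heap: [0-2 ALLOC][3-36 FREE]
Op 4: b = malloc(10) -> b = 3; heap: [0-2 ALLOC][3-12 ALLOC][13-36 FREE]
Op 5: a = realloc(a, 9) -> a = 13; heap: [0-2 FREE][3-12 ALLOC][13-21 ALLOC][22-36 FREE]
Free blocks: [3 15] total_free=18 largest=15 -> 100*(18-15)/18 = 300/18 ≈ 16.667 -> rounds to 17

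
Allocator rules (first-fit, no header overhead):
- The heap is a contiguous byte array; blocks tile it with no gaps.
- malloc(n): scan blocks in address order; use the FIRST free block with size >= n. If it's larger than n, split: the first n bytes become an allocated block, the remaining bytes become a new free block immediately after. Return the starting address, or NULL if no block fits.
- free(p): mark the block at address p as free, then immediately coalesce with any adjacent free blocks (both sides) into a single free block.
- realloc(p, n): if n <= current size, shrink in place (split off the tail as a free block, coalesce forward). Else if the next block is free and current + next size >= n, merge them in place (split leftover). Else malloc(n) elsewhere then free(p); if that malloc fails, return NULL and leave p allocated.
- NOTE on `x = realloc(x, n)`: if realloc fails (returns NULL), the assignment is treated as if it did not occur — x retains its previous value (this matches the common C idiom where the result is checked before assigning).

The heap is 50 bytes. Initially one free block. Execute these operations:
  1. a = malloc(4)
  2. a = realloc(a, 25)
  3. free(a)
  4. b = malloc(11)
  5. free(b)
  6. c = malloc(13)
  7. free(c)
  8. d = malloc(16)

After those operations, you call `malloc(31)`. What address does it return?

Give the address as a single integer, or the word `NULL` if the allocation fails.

Answer: 16

Derivation:
Op 1: a = malloc(4) -> a = 0; heap: [0-3 ALLOC][4-49 FREE]
Op 2: a = realloc(a, 25) -> a = 0; heap: [0-24 ALLOC][25-49 FREE]
Op 3: free(a) -> (freed a); heap: [0-49 FREE]
Op 4: b = malloc(11) -> b = 0; heap: [0-10 ALLOC][11-49 FREE]
Op 5: free(b) -> (freed b); heap: [0-49 FREE]
Op 6: c = malloc(13) -> c = 0; heap: [0-12 ALLOC][13-49 FREE]
Op 7: free(c) -> (freed c); heap: [0-49 FREE]
Op 8: d = malloc(16) -> d = 0; heap: [0-15 ALLOC][16-49 FREE]
malloc(31): first-fit scan over [0-15 ALLOC][16-49 FREE] -> 16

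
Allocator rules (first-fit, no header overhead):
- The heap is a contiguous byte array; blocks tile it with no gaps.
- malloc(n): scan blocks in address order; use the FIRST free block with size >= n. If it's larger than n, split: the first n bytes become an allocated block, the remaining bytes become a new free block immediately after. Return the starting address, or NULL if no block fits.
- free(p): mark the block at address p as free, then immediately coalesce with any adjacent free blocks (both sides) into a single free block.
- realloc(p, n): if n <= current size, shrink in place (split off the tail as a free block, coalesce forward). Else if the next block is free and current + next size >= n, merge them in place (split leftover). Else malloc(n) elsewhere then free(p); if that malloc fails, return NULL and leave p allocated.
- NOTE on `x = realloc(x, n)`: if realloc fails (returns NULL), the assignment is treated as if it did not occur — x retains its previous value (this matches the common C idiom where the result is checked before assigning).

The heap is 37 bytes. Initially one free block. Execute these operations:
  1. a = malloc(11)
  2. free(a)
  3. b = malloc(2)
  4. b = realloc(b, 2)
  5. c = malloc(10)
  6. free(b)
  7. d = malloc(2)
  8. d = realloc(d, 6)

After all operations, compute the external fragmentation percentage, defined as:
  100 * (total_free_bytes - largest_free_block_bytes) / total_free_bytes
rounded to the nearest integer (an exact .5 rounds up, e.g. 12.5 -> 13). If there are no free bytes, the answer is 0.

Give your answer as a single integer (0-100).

Op 1: a = malloc(11) -> a = 0; heap: [0-10 ALLOC][11-36 FREE]
Op 2: free(a) -> (freed a); heap: [0-36 FREE]
Op 3: b = malloc(2) -> b = 0; heap: [0-1 ALLOC][2-36 FREE]
Op 4: b = realloc(b, 2) -> b = 0; heap: [0-1 ALLOC][2-36 FREE]
Op 5: c = malloc(10) -> c = 2; heap: [0-1 ALLOC][2-11 ALLOC][12-36 FREE]
Op 6: free(b) -> (freed b); heap: [0-1 FREE][2-11 ALLOC][12-36 FREE]
Op 7: d = malloc(2) -> d = 0; heap: [0-1 ALLOC][2-11 ALLOC][12-36 FREE]
Op 8: d = realloc(d, 6) -> d = 12; heap: [0-1 FREE][2-11 ALLOC][12-17 ALLOC][18-36 FREE]
Free blocks: [2 19] total_free=21 largest=19 -> 100*(21-19)/21 = 200/21 ≈ 9.524 -> rounds to 10

Answer: 10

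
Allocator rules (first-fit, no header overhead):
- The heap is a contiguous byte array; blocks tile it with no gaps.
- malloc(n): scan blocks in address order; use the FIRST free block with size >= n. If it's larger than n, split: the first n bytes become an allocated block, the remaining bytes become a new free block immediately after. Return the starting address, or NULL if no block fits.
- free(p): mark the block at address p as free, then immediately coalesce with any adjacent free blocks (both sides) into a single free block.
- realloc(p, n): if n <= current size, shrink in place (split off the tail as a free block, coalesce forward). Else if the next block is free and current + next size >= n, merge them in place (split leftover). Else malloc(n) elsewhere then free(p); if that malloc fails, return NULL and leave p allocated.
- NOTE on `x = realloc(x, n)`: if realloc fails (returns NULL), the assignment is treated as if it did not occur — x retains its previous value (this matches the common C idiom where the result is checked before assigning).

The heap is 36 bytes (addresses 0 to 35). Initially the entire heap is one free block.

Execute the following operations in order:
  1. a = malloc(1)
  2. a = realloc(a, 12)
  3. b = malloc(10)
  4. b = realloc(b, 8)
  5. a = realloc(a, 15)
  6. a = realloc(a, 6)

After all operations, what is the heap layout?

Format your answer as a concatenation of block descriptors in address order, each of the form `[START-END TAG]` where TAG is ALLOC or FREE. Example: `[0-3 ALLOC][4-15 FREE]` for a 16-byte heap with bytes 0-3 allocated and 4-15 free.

Op 1: a = malloc(1) -> a = 0; heap: [0-0 ALLOC][1-35 FREE]
Op 2: a = realloc(a, 12) -> a = 0; heap: [0-11 ALLOC][12-35 FREE]
Op 3: b = malloc(10) -> b = 12; heap: [0-11 ALLOC][12-21 ALLOC][22-35 FREE]
Op 4: b = realloc(b, 8) -> b = 12; heap: [0-11 ALLOC][12-19 ALLOC][20-35 FREE]
Op 5: a = realloc(a, 15) -> a = 20; heap: [0-11 FREE][12-19 ALLOC][20-34 ALLOC][35-35 FREE]
Op 6: a = realloc(a, 6) -> a = 20; heap: [0-11 FREE][12-19 ALLOC][20-25 ALLOC][26-35 FREE]

Answer: [0-11 FREE][12-19 ALLOC][20-25 ALLOC][26-35 FREE]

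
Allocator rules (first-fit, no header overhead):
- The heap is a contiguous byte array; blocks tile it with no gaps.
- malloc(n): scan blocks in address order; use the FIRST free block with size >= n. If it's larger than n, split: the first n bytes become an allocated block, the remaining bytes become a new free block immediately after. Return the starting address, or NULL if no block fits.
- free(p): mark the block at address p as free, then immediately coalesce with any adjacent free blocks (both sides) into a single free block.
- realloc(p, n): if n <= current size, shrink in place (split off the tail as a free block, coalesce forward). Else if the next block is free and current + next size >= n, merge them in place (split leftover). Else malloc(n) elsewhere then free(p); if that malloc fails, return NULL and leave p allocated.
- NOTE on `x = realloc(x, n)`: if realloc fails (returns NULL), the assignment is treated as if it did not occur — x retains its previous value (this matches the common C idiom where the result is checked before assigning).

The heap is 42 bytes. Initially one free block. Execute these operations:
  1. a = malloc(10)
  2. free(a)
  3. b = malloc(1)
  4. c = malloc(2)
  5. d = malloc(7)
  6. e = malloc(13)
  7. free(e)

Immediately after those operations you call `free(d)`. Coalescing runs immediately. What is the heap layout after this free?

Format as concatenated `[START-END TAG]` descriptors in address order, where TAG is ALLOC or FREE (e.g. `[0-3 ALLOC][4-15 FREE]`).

Answer: [0-0 ALLOC][1-2 ALLOC][3-41 FREE]

Derivation:
Op 1: a = malloc(10) -> a = 0; heap: [0-9 ALLOC][10-41 FREE]
Op 2: free(a) -> (freed a); heap: [0-41 FREE]
Op 3: b = malloc(1) -> b = 0; heap: [0-0 ALLOC][1-41 FREE]
Op 4: c = malloc(2) -> c = 1; heap: [0-0 ALLOC][1-2 ALLOC][3-41 FREE]
Op 5: d = malloc(7) -> d = 3; heap: [0-0 ALLOC][1-2 ALLOC][3-9 ALLOC][10-41 FREE]
Op 6: e = malloc(13) -> e = 10; heap: [0-0 ALLOC][1-2 ALLOC][3-9 ALLOC][10-22 ALLOC][23-41 FREE]
Op 7: free(e) -> (freed e); heap: [0-0 ALLOC][1-2 ALLOC][3-9 ALLOC][10-41 FREE]
free(d): d = 3 -> block [3-9 ALLOC]; mark free, coalesce with adjacent free neighbors -> [0-0 ALLOC][1-2 ALLOC][3-41 FREE]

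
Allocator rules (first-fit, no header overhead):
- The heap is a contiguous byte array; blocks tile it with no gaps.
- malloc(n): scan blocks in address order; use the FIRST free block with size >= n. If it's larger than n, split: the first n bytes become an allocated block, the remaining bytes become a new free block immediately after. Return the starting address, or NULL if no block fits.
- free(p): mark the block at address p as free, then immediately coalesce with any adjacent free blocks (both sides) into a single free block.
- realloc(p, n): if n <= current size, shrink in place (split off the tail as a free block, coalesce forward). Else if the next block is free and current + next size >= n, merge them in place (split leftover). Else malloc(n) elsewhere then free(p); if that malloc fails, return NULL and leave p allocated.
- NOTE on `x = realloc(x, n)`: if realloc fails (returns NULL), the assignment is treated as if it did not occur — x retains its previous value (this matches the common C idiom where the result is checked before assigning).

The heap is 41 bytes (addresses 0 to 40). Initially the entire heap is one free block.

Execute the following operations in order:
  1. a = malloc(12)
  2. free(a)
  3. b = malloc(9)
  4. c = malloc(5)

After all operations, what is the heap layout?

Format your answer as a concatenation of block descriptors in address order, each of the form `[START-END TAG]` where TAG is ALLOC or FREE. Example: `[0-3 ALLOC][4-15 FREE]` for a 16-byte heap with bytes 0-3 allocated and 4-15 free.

Op 1: a = malloc(12) -> a = 0; heap: [0-11 ALLOC][12-40 FREE]
Op 2: free(a) -> (freed a); heap: [0-40 FREE]
Op 3: b = malloc(9) -> b = 0; heap: [0-8 ALLOC][9-40 FREE]
Op 4: c = malloc(5) -> c = 9; heap: [0-8 ALLOC][9-13 ALLOC][14-40 FREE]

Answer: [0-8 ALLOC][9-13 ALLOC][14-40 FREE]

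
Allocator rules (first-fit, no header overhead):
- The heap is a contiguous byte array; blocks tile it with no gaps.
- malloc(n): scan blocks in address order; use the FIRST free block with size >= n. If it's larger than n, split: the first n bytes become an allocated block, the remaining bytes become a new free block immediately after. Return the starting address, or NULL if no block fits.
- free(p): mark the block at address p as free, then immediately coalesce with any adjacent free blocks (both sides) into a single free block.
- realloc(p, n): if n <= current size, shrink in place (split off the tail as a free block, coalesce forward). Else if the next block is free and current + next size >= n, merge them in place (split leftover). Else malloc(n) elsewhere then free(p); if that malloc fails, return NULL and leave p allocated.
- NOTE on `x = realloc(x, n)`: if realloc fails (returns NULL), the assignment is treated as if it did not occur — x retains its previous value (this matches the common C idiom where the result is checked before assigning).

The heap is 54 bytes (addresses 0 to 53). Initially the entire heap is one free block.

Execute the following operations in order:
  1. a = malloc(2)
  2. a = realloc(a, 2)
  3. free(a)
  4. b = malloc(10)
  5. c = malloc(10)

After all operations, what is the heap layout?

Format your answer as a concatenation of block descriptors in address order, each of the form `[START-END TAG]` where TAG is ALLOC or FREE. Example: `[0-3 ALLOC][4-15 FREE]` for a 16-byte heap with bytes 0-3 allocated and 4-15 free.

Op 1: a = malloc(2) -> a = 0; heap: [0-1 ALLOC][2-53 FREE]
Op 2: a = realloc(a, 2) -> a = 0; heap: [0-1 ALLOC][2-53 FREE]
Op 3: free(a) -> (freed a); heap: [0-53 FREE]
Op 4: b = malloc(10) -> b = 0; heap: [0-9 ALLOC][10-53 FREE]
Op 5: c = malloc(10) -> c = 10; heap: [0-9 ALLOC][10-19 ALLOC][20-53 FREE]

Answer: [0-9 ALLOC][10-19 ALLOC][20-53 FREE]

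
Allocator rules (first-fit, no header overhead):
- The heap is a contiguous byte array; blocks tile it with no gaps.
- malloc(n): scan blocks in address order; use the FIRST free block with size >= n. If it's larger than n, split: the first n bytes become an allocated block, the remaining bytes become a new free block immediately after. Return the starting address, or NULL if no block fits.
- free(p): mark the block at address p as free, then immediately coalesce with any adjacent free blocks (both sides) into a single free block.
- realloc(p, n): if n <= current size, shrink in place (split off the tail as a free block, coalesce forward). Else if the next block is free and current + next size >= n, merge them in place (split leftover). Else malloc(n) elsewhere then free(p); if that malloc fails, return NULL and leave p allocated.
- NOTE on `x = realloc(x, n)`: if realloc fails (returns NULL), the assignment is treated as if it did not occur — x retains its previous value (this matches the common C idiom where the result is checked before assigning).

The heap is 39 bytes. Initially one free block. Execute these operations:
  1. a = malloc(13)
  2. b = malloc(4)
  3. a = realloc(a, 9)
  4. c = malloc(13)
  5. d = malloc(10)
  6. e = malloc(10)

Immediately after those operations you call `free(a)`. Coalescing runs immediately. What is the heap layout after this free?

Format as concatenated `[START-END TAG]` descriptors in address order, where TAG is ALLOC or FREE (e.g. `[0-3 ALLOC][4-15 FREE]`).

Op 1: a = malloc(13) -> a = 0; heap: [0-12 ALLOC][13-38 FREE]
Op 2: b = malloc(4) -> b = 13; heap: [0-12 ALLOC][13-16 ALLOC][17-38 FREE]
Op 3: a = realloc(a, 9) -> a = 0; heap: [0-8 ALLOC][9-12 FREE][13-16 ALLOC][17-38 FREE]
Op 4: c = malloc(13) -> c = 17; heap: [0-8 ALLOC][9-12 FREE][13-16 ALLOC][17-29 ALLOC][30-38 FREE]
Op 5: d = malloc(10) -> d = NULL; heap: [0-8 ALLOC][9-12 FREE][13-16 ALLOC][17-29 ALLOC][30-38 FREE]
Op 6: e = malloc(10) -> e = NULL; heap: [0-8 ALLOC][9-12 FREE][13-16 ALLOC][17-29 ALLOC][30-38 FREE]
free(a): a = 0 -> block [0-8 ALLOC]; mark free, coalesce with adjacent free neighbors -> [0-12 FREE][13-16 ALLOC][17-29 ALLOC][30-38 FREE]

Answer: [0-12 FREE][13-16 ALLOC][17-29 ALLOC][30-38 FREE]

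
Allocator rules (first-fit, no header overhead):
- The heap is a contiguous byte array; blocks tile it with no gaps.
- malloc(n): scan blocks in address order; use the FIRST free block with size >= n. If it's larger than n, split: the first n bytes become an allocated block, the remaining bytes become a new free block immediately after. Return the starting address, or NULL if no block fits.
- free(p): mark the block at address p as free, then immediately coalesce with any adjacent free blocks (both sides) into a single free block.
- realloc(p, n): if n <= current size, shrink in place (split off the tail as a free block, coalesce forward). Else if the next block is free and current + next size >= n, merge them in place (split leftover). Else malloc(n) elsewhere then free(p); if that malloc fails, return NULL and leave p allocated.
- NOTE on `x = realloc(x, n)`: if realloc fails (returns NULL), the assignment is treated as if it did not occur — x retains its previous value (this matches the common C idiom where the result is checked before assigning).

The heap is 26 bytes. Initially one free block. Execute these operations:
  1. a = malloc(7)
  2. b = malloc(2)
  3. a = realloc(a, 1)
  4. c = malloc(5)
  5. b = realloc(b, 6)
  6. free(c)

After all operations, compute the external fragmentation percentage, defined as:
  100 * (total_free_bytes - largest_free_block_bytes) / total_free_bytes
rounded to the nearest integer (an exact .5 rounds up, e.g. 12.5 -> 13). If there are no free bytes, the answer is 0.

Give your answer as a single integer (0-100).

Op 1: a = malloc(7) -> a = 0; heap: [0-6 ALLOC][7-25 FREE]
Op 2: b = malloc(2) -> b = 7; heap: [0-6 ALLOC][7-8 ALLOC][9-25 FREE]
Op 3: a = realloc(a, 1) -> a = 0; heap: [0-0 ALLOC][1-6 FREE][7-8 ALLOC][9-25 FREE]
Op 4: c = malloc(5) -> c = 1; heap: [0-0 ALLOC][1-5 ALLOC][6-6 FREE][7-8 ALLOC][9-25 FREE]
Op 5: b = realloc(b, 6) -> b = 7; heap: [0-0 ALLOC][1-5 ALLOC][6-6 FREE][7-12 ALLOC][13-25 FREE]
Op 6: free(c) -> (freed c); heap: [0-0 ALLOC][1-6 FREE][7-12 ALLOC][13-25 FREE]
Free blocks: [6 13] total_free=19 largest=13 -> 100*(19-13)/19 = 600/19 ≈ 31.579 -> rounds to 32

Answer: 32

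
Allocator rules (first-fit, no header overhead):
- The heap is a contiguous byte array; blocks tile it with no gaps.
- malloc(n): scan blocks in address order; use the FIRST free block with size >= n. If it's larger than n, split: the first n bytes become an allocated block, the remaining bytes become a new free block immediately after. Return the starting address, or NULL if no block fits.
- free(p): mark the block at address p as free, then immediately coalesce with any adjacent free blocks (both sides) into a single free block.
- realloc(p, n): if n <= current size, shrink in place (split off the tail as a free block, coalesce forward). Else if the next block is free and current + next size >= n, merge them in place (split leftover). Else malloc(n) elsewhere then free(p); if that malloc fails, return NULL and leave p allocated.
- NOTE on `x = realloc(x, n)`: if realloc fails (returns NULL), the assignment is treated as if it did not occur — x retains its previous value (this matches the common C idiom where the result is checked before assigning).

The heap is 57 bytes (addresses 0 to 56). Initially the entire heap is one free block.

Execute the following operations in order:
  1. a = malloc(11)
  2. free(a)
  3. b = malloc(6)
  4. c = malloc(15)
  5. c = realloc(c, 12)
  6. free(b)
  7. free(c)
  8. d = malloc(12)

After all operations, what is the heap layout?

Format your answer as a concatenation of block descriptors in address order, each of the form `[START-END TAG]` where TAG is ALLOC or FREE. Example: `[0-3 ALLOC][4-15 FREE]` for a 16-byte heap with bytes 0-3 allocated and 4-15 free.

Answer: [0-11 ALLOC][12-56 FREE]

Derivation:
Op 1: a = malloc(11) -> a = 0; heap: [0-10 ALLOC][11-56 FREE]
Op 2: free(a) -> (freed a); heap: [0-56 FREE]
Op 3: b = malloc(6) -> b = 0; heap: [0-5 ALLOC][6-56 FREE]
Op 4: c = malloc(15) -> c = 6; heap: [0-5 ALLOC][6-20 ALLOC][21-56 FREE]
Op 5: c = realloc(c, 12) -> c = 6; heap: [0-5 ALLOC][6-17 ALLOC][18-56 FREE]
Op 6: free(b) -> (freed b); heap: [0-5 FREE][6-17 ALLOC][18-56 FREE]
Op 7: free(c) -> (freed c); heap: [0-56 FREE]
Op 8: d = malloc(12) -> d = 0; heap: [0-11 ALLOC][12-56 FREE]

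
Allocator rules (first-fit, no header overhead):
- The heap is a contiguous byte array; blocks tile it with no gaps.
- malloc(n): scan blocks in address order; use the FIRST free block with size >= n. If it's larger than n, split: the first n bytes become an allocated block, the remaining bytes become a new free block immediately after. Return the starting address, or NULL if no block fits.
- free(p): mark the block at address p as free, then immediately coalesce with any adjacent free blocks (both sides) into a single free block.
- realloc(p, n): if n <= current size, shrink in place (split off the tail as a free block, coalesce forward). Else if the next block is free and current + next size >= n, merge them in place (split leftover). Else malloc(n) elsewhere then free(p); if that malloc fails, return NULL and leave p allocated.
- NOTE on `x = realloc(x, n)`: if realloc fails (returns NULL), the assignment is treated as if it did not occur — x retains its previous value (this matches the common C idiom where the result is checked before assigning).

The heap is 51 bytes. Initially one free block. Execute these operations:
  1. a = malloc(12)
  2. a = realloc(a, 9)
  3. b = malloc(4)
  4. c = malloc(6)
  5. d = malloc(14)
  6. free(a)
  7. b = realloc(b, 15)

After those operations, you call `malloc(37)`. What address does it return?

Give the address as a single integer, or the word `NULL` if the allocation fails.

Op 1: a = malloc(12) -> a = 0; heap: [0-11 ALLOC][12-50 FREE]
Op 2: a = realloc(a, 9) -> a = 0; heap: [0-8 ALLOC][9-50 FREE]
Op 3: b = malloc(4) -> b = 9; heap: [0-8 ALLOC][9-12 ALLOC][13-50 FREE]
Op 4: c = malloc(6) -> c = 13; heap: [0-8 ALLOC][9-12 ALLOC][13-18 ALLOC][19-50 FREE]
Op 5: d = malloc(14) -> d = 19; heap: [0-8 ALLOC][9-12 ALLOC][13-18 ALLOC][19-32 ALLOC][33-50 FREE]
Op 6: free(a) -> (freed a); heap: [0-8 FREE][9-12 ALLOC][13-18 ALLOC][19-32 ALLOC][33-50 FREE]
Op 7: b = realloc(b, 15) -> b = 33; heap: [0-12 FREE][13-18 ALLOC][19-32 ALLOC][33-47 ALLOC][48-50 FREE]
malloc(37): first-fit scan over [0-12 FREE][13-18 ALLOC][19-32 ALLOC][33-47 ALLOC][48-50 FREE] -> NULL

Answer: NULL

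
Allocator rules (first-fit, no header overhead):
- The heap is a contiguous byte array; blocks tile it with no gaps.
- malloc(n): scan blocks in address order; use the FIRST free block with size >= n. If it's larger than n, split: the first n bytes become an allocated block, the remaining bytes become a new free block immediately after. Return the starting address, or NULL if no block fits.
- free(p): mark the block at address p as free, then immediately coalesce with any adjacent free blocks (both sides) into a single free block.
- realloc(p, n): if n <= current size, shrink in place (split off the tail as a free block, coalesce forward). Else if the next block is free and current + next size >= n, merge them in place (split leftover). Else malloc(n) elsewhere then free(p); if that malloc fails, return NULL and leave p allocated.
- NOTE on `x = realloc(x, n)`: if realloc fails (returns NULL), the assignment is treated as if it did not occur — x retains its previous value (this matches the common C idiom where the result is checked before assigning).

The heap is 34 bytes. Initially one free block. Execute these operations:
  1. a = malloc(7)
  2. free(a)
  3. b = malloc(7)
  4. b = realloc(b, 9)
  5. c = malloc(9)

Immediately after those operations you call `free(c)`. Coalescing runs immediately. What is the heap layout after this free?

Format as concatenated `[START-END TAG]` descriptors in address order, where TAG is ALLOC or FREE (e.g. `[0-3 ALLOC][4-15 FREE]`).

Op 1: a = malloc(7) -> a = 0; heap: [0-6 ALLOC][7-33 FREE]
Op 2: free(a) -> (freed a); heap: [0-33 FREE]
Op 3: b = malloc(7) -> b = 0; heap: [0-6 ALLOC][7-33 FREE]
Op 4: b = realloc(b, 9) -> b = 0; heap: [0-8 ALLOC][9-33 FREE]
Op 5: c = malloc(9) -> c = 9; heap: [0-8 ALLOC][9-17 ALLOC][18-33 FREE]
free(c): c = 9 -> block [9-17 ALLOC]; mark free, coalesce with adjacent free neighbors -> [0-8 ALLOC][9-33 FREE]

Answer: [0-8 ALLOC][9-33 FREE]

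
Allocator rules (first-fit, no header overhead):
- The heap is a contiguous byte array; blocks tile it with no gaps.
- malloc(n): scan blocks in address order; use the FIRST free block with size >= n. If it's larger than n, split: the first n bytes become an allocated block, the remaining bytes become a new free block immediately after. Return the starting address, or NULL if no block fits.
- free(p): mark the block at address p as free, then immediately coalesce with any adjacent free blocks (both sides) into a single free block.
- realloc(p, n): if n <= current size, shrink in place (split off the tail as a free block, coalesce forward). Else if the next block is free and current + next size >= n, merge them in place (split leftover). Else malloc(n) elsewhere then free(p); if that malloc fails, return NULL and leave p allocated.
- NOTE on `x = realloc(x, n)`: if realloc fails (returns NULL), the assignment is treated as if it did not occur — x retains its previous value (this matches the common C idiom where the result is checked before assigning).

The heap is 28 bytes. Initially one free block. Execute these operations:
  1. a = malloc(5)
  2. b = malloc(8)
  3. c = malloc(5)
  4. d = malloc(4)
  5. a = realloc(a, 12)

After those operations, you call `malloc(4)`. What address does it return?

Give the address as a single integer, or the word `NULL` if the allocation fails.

Op 1: a = malloc(5) -> a = 0; heap: [0-4 ALLOC][5-27 FREE]
Op 2: b = malloc(8) -> b = 5; heap: [0-4 ALLOC][5-12 ALLOC][13-27 FREE]
Op 3: c = malloc(5) -> c = 13; heap: [0-4 ALLOC][5-12 ALLOC][13-17 ALLOC][18-27 FREE]
Op 4: d = malloc(4) -> d = 18; heap: [0-4 ALLOC][5-12 ALLOC][13-17 ALLOC][18-21 ALLOC][22-27 FREE]
Op 5: a = realloc(a, 12) -> NULL (a unchanged); heap: [0-4 ALLOC][5-12 ALLOC][13-17 ALLOC][18-21 ALLOC][22-27 FREE]
malloc(4): first-fit scan over [0-4 ALLOC][5-12 ALLOC][13-17 ALLOC][18-21 ALLOC][22-27 FREE] -> 22

Answer: 22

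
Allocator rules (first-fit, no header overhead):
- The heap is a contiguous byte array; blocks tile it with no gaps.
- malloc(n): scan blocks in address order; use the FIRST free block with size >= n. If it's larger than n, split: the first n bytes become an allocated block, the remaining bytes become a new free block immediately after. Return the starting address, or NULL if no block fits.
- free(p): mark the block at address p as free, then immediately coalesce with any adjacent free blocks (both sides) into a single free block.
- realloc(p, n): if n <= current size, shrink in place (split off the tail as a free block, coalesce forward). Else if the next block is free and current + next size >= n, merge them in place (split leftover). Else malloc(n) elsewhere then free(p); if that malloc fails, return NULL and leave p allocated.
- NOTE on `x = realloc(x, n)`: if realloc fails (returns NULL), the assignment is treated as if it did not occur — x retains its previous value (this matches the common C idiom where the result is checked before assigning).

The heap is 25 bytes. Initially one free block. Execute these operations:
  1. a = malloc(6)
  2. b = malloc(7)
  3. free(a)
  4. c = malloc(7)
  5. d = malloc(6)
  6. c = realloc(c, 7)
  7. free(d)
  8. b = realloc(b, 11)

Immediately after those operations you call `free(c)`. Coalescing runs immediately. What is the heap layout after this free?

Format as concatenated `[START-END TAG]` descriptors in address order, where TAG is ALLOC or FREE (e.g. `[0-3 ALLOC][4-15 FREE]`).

Op 1: a = malloc(6) -> a = 0; heap: [0-5 ALLOC][6-24 FREE]
Op 2: b = malloc(7) -> b = 6; heap: [0-5 ALLOC][6-12 ALLOC][13-24 FREE]
Op 3: free(a) -> (freed a); heap: [0-5 FREE][6-12 ALLOC][13-24 FREE]
Op 4: c = malloc(7) -> c = 13; heap: [0-5 FREE][6-12 ALLOC][13-19 ALLOC][20-24 FREE]
Op 5: d = malloc(6) -> d = 0; heap: [0-5 ALLOC][6-12 ALLOC][13-19 ALLOC][20-24 FREE]
Op 6: c = realloc(c, 7) -> c = 13; heap: [0-5 ALLOC][6-12 ALLOC][13-19 ALLOC][20-24 FREE]
Op 7: free(d) -> (freed d); heap: [0-5 FREE][6-12 ALLOC][13-19 ALLOC][20-24 FREE]
Op 8: b = realloc(b, 11) -> NULL (b unchanged); heap: [0-5 FREE][6-12 ALLOC][13-19 ALLOC][20-24 FREE]
free(c): c = 13 -> block [13-19 ALLOC]; mark free, coalesce with adjacent free neighbors -> [0-5 FREE][6-12 ALLOC][13-24 FREE]

Answer: [0-5 FREE][6-12 ALLOC][13-24 FREE]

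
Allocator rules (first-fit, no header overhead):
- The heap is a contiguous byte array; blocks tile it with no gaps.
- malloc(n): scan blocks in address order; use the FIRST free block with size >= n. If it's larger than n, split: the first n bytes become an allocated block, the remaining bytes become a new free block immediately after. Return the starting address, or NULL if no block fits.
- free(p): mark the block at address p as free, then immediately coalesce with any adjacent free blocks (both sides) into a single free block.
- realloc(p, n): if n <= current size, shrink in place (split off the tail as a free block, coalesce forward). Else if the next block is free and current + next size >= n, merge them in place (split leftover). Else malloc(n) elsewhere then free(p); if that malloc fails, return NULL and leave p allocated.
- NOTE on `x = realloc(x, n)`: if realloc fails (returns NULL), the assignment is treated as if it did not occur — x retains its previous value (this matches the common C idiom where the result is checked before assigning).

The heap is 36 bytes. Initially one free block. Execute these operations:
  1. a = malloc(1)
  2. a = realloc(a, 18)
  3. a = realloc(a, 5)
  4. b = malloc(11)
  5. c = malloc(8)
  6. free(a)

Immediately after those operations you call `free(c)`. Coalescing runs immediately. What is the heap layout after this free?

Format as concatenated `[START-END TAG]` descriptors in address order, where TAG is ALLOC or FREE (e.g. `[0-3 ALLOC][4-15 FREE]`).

Op 1: a = malloc(1) -> a = 0; heap: [0-0 ALLOC][1-35 FREE]
Op 2: a = realloc(a, 18) -> a = 0; heap: [0-17 ALLOC][18-35 FREE]
Op 3: a = realloc(a, 5) -> a = 0; heap: [0-4 ALLOC][5-35 FREE]
Op 4: b = malloc(11) -> b = 5; heap: [0-4 ALLOC][5-15 ALLOC][16-35 FREE]
Op 5: c = malloc(8) -> c = 16; heap: [0-4 ALLOC][5-15 ALLOC][16-23 ALLOC][24-35 FREE]
Op 6: free(a) -> (freed a); heap: [0-4 FREE][5-15 ALLOC][16-23 ALLOC][24-35 FREE]
free(c): c = 16 -> block [16-23 ALLOC]; mark free, coalesce with adjacent free neighbors -> [0-4 FREE][5-15 ALLOC][16-35 FREE]

Answer: [0-4 FREE][5-15 ALLOC][16-35 FREE]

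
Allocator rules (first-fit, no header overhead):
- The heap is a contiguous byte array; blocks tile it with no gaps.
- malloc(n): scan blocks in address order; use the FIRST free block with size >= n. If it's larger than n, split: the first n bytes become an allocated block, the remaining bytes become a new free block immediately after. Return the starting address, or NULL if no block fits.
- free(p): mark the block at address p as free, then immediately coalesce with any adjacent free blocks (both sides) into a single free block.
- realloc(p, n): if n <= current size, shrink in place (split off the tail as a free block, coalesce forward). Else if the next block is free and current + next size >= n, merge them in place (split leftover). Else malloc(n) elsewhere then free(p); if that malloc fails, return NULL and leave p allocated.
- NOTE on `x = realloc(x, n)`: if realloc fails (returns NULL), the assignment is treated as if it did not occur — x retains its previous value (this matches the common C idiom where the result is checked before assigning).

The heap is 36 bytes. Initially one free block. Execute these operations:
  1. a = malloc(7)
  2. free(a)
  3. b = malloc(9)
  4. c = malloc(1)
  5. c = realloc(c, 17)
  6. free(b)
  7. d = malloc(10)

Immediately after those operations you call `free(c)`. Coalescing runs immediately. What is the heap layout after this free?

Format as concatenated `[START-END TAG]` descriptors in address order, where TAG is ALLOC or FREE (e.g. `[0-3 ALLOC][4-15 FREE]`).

Answer: [0-25 FREE][26-35 ALLOC]

Derivation:
Op 1: a = malloc(7) -> a = 0; heap: [0-6 ALLOC][7-35 FREE]
Op 2: free(a) -> (freed a); heap: [0-35 FREE]
Op 3: b = malloc(9) -> b = 0; heap: [0-8 ALLOC][9-35 FREE]
Op 4: c = malloc(1) -> c = 9; heap: [0-8 ALLOC][9-9 ALLOC][10-35 FREE]
Op 5: c = realloc(c, 17) -> c = 9; heap: [0-8 ALLOC][9-25 ALLOC][26-35 FREE]
Op 6: free(b) -> (freed b); heap: [0-8 FREE][9-25 ALLOC][26-35 FREE]
Op 7: d = malloc(10) -> d = 26; heap: [0-8 FREE][9-25 ALLOC][26-35 ALLOC]
free(c): c = 9 -> block [9-25 ALLOC]; mark free, coalesce with adjacent free neighbors -> [0-25 FREE][26-35 ALLOC]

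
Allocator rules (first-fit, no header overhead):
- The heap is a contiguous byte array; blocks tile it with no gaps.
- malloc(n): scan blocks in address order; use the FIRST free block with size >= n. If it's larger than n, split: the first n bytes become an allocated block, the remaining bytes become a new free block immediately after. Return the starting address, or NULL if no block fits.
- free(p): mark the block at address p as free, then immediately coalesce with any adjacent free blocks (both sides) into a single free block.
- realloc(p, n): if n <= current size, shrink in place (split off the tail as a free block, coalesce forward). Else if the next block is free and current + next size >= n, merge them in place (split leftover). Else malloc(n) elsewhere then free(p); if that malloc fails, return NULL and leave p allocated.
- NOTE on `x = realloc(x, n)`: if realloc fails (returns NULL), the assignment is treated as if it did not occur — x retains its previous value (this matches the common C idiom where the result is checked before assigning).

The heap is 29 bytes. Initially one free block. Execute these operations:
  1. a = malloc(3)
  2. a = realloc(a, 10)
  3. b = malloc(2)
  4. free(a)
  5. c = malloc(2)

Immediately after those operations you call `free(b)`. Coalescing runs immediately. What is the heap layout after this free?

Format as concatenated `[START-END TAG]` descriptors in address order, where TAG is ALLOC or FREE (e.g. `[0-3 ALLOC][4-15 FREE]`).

Answer: [0-1 ALLOC][2-28 FREE]

Derivation:
Op 1: a = malloc(3) -> a = 0; heap: [0-2 ALLOC][3-28 FREE]
Op 2: a = realloc(a, 10) -> a = 0; heap: [0-9 ALLOC][10-28 FREE]
Op 3: b = malloc(2) -> b = 10; heap: [0-9 ALLOC][10-11 ALLOC][12-28 FREE]
Op 4: free(a) -> (freed a); heap: [0-9 FREE][10-11 ALLOC][12-28 FREE]
Op 5: c = malloc(2) -> c = 0; heap: [0-1 ALLOC][2-9 FREE][10-11 ALLOC][12-28 FREE]
free(b): b = 10 -> block [10-11 ALLOC]; mark free, coalesce with adjacent free neighbors -> [0-1 ALLOC][2-28 FREE]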